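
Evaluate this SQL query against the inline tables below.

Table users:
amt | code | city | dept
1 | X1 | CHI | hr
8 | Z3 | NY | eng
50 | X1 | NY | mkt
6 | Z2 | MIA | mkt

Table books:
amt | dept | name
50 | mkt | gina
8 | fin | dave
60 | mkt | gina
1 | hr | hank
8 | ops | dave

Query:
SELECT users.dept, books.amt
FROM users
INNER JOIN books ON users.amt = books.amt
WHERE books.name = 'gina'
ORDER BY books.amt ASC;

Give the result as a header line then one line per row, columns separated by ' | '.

After JOIN books (4 rows):
users.amt | users.code | users.city | users.dept | books.amt | books.dept | books.name
1 | X1 | CHI | hr | 1 | hr | hank
8 | Z3 | NY | eng | 8 | fin | dave
8 | Z3 | NY | eng | 8 | ops | dave
50 | X1 | NY | mkt | 50 | mkt | gina
After WHERE (1 rows):
users.amt | users.code | users.city | users.dept | books.amt | books.dept | books.name
50 | X1 | NY | mkt | 50 | mkt | gina
After SELECT (1 rows):
users.dept | books.amt
mkt | 50
After ORDER BY (1 rows):
users.dept | books.amt
mkt | 50

== RESULT ==
users.dept | books.amt
mkt | 50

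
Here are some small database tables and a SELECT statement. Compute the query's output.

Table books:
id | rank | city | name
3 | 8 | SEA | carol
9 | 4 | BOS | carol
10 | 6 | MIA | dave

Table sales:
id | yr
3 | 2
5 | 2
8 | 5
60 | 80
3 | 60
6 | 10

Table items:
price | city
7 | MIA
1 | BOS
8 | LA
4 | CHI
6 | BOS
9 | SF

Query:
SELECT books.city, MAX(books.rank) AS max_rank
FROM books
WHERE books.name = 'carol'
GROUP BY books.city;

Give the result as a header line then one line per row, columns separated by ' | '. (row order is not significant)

== RESULT ==
books.city | max_rank
SEA | 8
BOS | 4

Derivation:
After WHERE (2 rows):
books.id | books.rank | books.city | books.name
3 | 8 | SEA | carol
9 | 4 | BOS | carol
After GROUP BY (2 rows):
books.city | max_rank
SEA | 8
BOS | 4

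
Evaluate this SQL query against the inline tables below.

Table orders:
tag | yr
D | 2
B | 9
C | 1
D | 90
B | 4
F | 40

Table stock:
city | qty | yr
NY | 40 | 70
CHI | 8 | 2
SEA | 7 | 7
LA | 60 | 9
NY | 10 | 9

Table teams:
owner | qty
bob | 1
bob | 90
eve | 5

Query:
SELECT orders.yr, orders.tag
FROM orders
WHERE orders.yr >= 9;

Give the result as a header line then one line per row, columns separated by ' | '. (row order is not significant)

After WHERE (3 rows):
orders.tag | orders.yr
B | 9
D | 90
F | 40
After SELECT (3 rows):
orders.yr | orders.tag
9 | B
90 | D
40 | F

== RESULT ==
orders.yr | orders.tag
9 | B
90 | D
40 | F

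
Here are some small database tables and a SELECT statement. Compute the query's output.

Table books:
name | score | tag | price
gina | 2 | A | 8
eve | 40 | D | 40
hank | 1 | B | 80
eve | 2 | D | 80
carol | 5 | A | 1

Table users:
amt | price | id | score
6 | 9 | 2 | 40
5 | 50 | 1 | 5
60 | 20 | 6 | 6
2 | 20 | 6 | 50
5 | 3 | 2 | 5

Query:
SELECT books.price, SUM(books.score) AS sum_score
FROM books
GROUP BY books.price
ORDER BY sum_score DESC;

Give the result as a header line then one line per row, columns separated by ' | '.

== RESULT ==
books.price | sum_score
40 | 40
1 | 5
80 | 3
8 | 2

Derivation:
After GROUP BY (4 rows):
books.price | sum_score
8 | 2
40 | 40
80 | 3
1 | 5
After ORDER BY (4 rows):
books.price | sum_score
40 | 40
1 | 5
80 | 3
8 | 2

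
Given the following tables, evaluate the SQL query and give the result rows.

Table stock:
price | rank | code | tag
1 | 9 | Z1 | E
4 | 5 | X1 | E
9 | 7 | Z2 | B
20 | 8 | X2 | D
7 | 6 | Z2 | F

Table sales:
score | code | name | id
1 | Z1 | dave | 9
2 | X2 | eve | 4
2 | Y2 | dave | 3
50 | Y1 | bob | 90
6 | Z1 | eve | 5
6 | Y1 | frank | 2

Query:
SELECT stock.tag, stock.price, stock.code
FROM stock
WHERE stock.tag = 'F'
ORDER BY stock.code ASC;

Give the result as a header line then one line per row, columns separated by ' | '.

== RESULT ==
stock.tag | stock.price | stock.code
F | 7 | Z2

Derivation:
After WHERE (1 rows):
stock.price | stock.rank | stock.code | stock.tag
7 | 6 | Z2 | F
After SELECT (1 rows):
stock.tag | stock.price | stock.code
F | 7 | Z2
After ORDER BY (1 rows):
stock.tag | stock.price | stock.code
F | 7 | Z2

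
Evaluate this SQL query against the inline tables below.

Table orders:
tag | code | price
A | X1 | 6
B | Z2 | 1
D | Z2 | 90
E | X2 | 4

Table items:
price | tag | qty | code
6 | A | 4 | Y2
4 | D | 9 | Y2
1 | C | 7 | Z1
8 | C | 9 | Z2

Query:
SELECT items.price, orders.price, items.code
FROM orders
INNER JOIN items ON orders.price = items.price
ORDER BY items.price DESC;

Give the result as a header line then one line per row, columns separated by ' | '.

After JOIN items (3 rows):
orders.tag | orders.code | orders.price | items.price | items.tag | items.qty | items.code
A | X1 | 6 | 6 | A | 4 | Y2
B | Z2 | 1 | 1 | C | 7 | Z1
E | X2 | 4 | 4 | D | 9 | Y2
After SELECT (3 rows):
items.price | orders.price | items.code
6 | 6 | Y2
1 | 1 | Z1
4 | 4 | Y2
After ORDER BY (3 rows):
items.price | orders.price | items.code
6 | 6 | Y2
4 | 4 | Y2
1 | 1 | Z1

== RESULT ==
items.price | orders.price | items.code
6 | 6 | Y2
4 | 4 | Y2
1 | 1 | Z1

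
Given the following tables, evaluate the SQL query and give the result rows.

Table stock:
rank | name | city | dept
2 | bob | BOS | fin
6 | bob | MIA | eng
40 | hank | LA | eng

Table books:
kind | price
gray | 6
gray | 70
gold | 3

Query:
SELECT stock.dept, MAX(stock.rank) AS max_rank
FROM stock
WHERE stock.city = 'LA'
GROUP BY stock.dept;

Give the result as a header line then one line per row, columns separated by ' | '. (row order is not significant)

After WHERE (1 rows):
stock.rank | stock.name | stock.city | stock.dept
40 | hank | LA | eng
After GROUP BY (1 rows):
stock.dept | max_rank
eng | 40

== RESULT ==
stock.dept | max_rank
eng | 40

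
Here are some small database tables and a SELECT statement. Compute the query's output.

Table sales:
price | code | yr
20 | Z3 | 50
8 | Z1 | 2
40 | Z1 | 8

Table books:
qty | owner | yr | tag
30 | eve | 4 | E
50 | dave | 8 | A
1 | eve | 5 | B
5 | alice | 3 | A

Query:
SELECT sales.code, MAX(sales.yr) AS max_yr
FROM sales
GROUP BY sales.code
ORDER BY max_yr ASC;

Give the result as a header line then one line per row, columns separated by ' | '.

== RESULT ==
sales.code | max_yr
Z1 | 8
Z3 | 50

Derivation:
After GROUP BY (2 rows):
sales.code | max_yr
Z3 | 50
Z1 | 8
After ORDER BY (2 rows):
sales.code | max_yr
Z1 | 8
Z3 | 50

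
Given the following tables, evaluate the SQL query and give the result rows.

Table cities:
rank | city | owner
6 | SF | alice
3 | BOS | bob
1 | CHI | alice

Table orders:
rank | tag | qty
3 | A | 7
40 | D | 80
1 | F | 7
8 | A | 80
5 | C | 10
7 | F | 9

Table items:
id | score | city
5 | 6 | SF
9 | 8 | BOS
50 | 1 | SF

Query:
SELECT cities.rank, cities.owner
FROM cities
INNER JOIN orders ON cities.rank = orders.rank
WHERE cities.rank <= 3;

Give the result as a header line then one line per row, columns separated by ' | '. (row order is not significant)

After JOIN orders (2 rows):
cities.rank | cities.city | cities.owner | orders.rank | orders.tag | orders.qty
3 | BOS | bob | 3 | A | 7
1 | CHI | alice | 1 | F | 7
After WHERE (2 rows):
cities.rank | cities.city | cities.owner | orders.rank | orders.tag | orders.qty
3 | BOS | bob | 3 | A | 7
1 | CHI | alice | 1 | F | 7
After SELECT (2 rows):
cities.rank | cities.owner
3 | bob
1 | alice

== RESULT ==
cities.rank | cities.owner
3 | bob
1 | alice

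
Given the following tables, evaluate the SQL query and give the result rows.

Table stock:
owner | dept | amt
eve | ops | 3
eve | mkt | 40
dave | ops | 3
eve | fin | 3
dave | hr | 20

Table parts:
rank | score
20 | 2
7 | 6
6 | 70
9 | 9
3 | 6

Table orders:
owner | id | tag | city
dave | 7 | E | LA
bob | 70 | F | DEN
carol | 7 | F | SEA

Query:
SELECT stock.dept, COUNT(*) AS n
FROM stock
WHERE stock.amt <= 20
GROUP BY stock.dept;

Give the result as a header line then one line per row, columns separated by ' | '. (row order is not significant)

After WHERE (4 rows):
stock.owner | stock.dept | stock.amt
eve | ops | 3
dave | ops | 3
eve | fin | 3
dave | hr | 20
After GROUP BY (3 rows):
stock.dept | n
ops | 2
fin | 1
hr | 1

== RESULT ==
stock.dept | n
ops | 2
fin | 1
hr | 1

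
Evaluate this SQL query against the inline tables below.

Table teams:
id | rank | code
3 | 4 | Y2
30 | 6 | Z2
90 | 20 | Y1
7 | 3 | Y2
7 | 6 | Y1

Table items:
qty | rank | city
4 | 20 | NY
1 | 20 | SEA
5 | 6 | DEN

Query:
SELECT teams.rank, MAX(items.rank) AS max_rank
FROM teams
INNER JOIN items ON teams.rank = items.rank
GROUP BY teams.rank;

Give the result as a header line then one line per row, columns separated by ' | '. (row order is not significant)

After JOIN items (4 rows):
teams.id | teams.rank | teams.code | items.qty | items.rank | items.city
30 | 6 | Z2 | 5 | 6 | DEN
90 | 20 | Y1 | 4 | 20 | NY
90 | 20 | Y1 | 1 | 20 | SEA
7 | 6 | Y1 | 5 | 6 | DEN
After GROUP BY (2 rows):
teams.rank | max_rank
6 | 6
20 | 20

== RESULT ==
teams.rank | max_rank
6 | 6
20 | 20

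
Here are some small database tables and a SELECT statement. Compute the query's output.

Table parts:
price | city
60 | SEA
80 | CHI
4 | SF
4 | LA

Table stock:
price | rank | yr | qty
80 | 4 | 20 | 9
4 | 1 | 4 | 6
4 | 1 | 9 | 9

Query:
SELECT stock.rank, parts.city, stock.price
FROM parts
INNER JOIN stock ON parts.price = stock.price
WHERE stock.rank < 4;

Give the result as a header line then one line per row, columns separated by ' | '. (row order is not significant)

After JOIN stock (5 rows):
parts.price | parts.city | stock.price | stock.rank | stock.yr | stock.qty
80 | CHI | 80 | 4 | 20 | 9
4 | SF | 4 | 1 | 4 | 6
4 | SF | 4 | 1 | 9 | 9
4 | LA | 4 | 1 | 4 | 6
4 | LA | 4 | 1 | 9 | 9
After WHERE (4 rows):
parts.price | parts.city | stock.price | stock.rank | stock.yr | stock.qty
4 | SF | 4 | 1 | 4 | 6
4 | SF | 4 | 1 | 9 | 9
4 | LA | 4 | 1 | 4 | 6
4 | LA | 4 | 1 | 9 | 9
After SELECT (4 rows):
stock.rank | parts.city | stock.price
1 | SF | 4
1 | SF | 4
1 | LA | 4
1 | LA | 4

== RESULT ==
stock.rank | parts.city | stock.price
1 | SF | 4
1 | SF | 4
1 | LA | 4
1 | LA | 4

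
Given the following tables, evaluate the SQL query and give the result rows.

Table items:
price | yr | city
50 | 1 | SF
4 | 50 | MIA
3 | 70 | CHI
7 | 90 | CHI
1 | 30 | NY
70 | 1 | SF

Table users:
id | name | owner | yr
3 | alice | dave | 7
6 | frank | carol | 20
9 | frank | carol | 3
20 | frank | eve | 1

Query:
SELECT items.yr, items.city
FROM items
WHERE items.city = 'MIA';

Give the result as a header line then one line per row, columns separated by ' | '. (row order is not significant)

After WHERE (1 rows):
items.price | items.yr | items.city
4 | 50 | MIA
After SELECT (1 rows):
items.yr | items.city
50 | MIA

== RESULT ==
items.yr | items.city
50 | MIA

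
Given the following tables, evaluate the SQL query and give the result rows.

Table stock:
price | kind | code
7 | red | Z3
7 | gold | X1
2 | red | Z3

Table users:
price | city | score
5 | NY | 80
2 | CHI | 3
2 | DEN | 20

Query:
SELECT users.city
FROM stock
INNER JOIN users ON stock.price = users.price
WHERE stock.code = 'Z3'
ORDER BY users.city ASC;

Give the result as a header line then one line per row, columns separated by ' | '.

After JOIN users (2 rows):
stock.price | stock.kind | stock.code | users.price | users.city | users.score
2 | red | Z3 | 2 | CHI | 3
2 | red | Z3 | 2 | DEN | 20
After WHERE (2 rows):
stock.price | stock.kind | stock.code | users.price | users.city | users.score
2 | red | Z3 | 2 | CHI | 3
2 | red | Z3 | 2 | DEN | 20
After SELECT (2 rows):
users.city
CHI
DEN
After ORDER BY (2 rows):
users.city
CHI
DEN

== RESULT ==
users.city
CHI
DEN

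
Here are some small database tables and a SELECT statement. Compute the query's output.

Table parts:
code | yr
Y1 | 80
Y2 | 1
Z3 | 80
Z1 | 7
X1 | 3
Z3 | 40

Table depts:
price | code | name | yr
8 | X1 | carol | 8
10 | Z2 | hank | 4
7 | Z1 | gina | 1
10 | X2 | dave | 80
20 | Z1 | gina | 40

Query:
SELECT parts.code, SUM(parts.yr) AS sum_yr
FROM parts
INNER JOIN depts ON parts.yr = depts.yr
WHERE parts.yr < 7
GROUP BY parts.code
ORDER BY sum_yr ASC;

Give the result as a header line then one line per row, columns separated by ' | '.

== RESULT ==
parts.code | sum_yr
Y2 | 1

Derivation:
After JOIN depts (4 rows):
parts.code | parts.yr | depts.price | depts.code | depts.name | depts.yr
Y1 | 80 | 10 | X2 | dave | 80
Y2 | 1 | 7 | Z1 | gina | 1
Z3 | 80 | 10 | X2 | dave | 80
Z3 | 40 | 20 | Z1 | gina | 40
After WHERE (1 rows):
parts.code | parts.yr | depts.price | depts.code | depts.name | depts.yr
Y2 | 1 | 7 | Z1 | gina | 1
After GROUP BY (1 rows):
parts.code | sum_yr
Y2 | 1
After ORDER BY (1 rows):
parts.code | sum_yr
Y2 | 1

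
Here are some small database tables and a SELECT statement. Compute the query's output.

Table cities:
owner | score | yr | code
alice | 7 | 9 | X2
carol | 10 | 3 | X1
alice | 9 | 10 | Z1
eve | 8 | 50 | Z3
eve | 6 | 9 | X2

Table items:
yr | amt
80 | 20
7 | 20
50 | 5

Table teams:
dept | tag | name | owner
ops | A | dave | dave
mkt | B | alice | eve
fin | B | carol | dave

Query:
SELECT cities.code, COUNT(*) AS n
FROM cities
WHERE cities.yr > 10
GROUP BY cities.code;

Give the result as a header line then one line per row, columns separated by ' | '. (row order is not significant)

== RESULT ==
cities.code | n
Z3 | 1

Derivation:
After WHERE (1 rows):
cities.owner | cities.score | cities.yr | cities.code
eve | 8 | 50 | Z3
After GROUP BY (1 rows):
cities.code | n
Z3 | 1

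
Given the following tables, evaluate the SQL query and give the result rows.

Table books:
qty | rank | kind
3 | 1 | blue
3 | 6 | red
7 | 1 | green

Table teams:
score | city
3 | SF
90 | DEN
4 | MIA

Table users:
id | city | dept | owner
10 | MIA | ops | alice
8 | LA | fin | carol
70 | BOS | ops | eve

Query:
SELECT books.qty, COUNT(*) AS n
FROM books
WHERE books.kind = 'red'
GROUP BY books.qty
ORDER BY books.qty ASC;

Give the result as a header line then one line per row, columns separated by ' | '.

After WHERE (1 rows):
books.qty | books.rank | books.kind
3 | 6 | red
After GROUP BY (1 rows):
books.qty | n
3 | 1
After ORDER BY (1 rows):
books.qty | n
3 | 1

== RESULT ==
books.qty | n
3 | 1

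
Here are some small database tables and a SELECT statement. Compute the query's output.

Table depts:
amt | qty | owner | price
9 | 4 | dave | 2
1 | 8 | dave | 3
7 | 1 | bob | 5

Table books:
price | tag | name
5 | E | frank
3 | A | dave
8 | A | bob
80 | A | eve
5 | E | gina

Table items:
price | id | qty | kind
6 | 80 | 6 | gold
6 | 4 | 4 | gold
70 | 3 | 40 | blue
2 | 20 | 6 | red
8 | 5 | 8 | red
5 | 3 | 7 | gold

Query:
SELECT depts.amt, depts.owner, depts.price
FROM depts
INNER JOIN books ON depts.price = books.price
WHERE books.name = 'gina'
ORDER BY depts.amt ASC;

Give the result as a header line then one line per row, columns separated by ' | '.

After JOIN books (3 rows):
depts.amt | depts.qty | depts.owner | depts.price | books.price | books.tag | books.name
1 | 8 | dave | 3 | 3 | A | dave
7 | 1 | bob | 5 | 5 | E | frank
7 | 1 | bob | 5 | 5 | E | gina
After WHERE (1 rows):
depts.amt | depts.qty | depts.owner | depts.price | books.price | books.tag | books.name
7 | 1 | bob | 5 | 5 | E | gina
After SELECT (1 rows):
depts.amt | depts.owner | depts.price
7 | bob | 5
After ORDER BY (1 rows):
depts.amt | depts.owner | depts.price
7 | bob | 5

== RESULT ==
depts.amt | depts.owner | depts.price
7 | bob | 5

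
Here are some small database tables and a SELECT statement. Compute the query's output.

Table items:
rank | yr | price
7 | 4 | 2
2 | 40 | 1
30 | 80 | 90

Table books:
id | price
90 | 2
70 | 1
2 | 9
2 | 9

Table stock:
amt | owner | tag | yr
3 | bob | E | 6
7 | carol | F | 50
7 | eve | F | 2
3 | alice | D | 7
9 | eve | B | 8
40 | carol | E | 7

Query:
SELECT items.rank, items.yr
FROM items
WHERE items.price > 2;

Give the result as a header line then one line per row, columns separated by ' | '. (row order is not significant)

== RESULT ==
items.rank | items.yr
30 | 80

Derivation:
After WHERE (1 rows):
items.rank | items.yr | items.price
30 | 80 | 90
After SELECT (1 rows):
items.rank | items.yr
30 | 80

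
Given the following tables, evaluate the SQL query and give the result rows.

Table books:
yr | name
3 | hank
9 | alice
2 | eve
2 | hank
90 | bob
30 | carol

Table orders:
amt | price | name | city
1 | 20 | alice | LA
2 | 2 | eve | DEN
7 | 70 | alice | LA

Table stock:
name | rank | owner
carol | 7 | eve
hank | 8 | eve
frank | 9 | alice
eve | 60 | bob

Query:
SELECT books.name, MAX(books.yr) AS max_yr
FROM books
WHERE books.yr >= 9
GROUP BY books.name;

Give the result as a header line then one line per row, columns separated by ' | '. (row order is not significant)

== RESULT ==
books.name | max_yr
alice | 9
bob | 90
carol | 30

Derivation:
After WHERE (3 rows):
books.yr | books.name
9 | alice
90 | bob
30 | carol
After GROUP BY (3 rows):
books.name | max_yr
alice | 9
bob | 90
carol | 30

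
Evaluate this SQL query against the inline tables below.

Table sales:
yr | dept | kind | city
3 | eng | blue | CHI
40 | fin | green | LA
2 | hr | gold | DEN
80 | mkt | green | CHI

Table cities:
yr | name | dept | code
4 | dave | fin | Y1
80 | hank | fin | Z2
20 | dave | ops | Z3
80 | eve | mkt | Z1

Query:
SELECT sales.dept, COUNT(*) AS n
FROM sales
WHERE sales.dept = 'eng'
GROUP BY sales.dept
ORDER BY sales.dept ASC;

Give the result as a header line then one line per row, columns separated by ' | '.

== RESULT ==
sales.dept | n
eng | 1

Derivation:
After WHERE (1 rows):
sales.yr | sales.dept | sales.kind | sales.city
3 | eng | blue | CHI
After GROUP BY (1 rows):
sales.dept | n
eng | 1
After ORDER BY (1 rows):
sales.dept | n
eng | 1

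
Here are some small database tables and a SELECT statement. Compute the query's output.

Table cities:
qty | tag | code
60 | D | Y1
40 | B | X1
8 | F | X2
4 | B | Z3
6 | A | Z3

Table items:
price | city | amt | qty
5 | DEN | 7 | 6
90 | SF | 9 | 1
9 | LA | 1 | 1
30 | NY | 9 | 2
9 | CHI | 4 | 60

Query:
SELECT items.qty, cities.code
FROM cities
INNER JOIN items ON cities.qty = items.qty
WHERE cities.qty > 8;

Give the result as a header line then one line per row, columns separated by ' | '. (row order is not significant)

== RESULT ==
items.qty | cities.code
60 | Y1

Derivation:
After JOIN items (2 rows):
cities.qty | cities.tag | cities.code | items.price | items.city | items.amt | items.qty
60 | D | Y1 | 9 | CHI | 4 | 60
6 | A | Z3 | 5 | DEN | 7 | 6
After WHERE (1 rows):
cities.qty | cities.tag | cities.code | items.price | items.city | items.amt | items.qty
60 | D | Y1 | 9 | CHI | 4 | 60
After SELECT (1 rows):
items.qty | cities.code
60 | Y1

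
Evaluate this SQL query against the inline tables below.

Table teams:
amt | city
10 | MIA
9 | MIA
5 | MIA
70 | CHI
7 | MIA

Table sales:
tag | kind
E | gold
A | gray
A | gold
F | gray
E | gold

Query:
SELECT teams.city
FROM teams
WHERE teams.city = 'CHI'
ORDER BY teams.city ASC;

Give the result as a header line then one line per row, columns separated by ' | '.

After WHERE (1 rows):
teams.amt | teams.city
70 | CHI
After SELECT (1 rows):
teams.city
CHI
After ORDER BY (1 rows):
teams.city
CHI

== RESULT ==
teams.city
CHI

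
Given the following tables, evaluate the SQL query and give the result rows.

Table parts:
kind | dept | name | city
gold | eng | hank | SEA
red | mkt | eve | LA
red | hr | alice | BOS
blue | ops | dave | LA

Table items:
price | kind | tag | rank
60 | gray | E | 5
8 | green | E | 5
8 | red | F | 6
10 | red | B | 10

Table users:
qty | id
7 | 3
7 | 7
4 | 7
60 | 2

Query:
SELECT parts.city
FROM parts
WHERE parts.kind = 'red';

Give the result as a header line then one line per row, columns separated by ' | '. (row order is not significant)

== RESULT ==
parts.city
LA
BOS

Derivation:
After WHERE (2 rows):
parts.kind | parts.dept | parts.name | parts.city
red | mkt | eve | LA
red | hr | alice | BOS
After SELECT (2 rows):
parts.city
LA
BOS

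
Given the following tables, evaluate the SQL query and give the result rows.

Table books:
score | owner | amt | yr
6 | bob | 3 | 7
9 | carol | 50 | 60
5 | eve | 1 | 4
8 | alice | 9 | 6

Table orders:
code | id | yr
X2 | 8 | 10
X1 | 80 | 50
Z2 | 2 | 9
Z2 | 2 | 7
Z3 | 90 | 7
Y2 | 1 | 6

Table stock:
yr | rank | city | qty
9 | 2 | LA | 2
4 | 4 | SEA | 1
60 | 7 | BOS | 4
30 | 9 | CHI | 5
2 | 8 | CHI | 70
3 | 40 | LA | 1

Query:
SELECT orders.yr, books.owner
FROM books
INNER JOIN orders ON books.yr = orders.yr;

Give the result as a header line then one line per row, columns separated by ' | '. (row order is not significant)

== RESULT ==
orders.yr | books.owner
7 | bob
7 | bob
6 | alice

Derivation:
After JOIN orders (3 rows):
books.score | books.owner | books.amt | books.yr | orders.code | orders.id | orders.yr
6 | bob | 3 | 7 | Z2 | 2 | 7
6 | bob | 3 | 7 | Z3 | 90 | 7
8 | alice | 9 | 6 | Y2 | 1 | 6
After SELECT (3 rows):
orders.yr | books.owner
7 | bob
7 | bob
6 | alice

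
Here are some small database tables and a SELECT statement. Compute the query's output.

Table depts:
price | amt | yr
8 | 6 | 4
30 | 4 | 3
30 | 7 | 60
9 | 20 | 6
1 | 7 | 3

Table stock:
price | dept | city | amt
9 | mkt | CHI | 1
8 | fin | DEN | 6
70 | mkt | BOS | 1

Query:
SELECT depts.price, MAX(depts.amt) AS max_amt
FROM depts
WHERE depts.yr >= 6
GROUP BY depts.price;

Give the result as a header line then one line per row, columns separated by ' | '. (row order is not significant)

== RESULT ==
depts.price | max_amt
30 | 7
9 | 20

Derivation:
After WHERE (2 rows):
depts.price | depts.amt | depts.yr
30 | 7 | 60
9 | 20 | 6
After GROUP BY (2 rows):
depts.price | max_amt
30 | 7
9 | 20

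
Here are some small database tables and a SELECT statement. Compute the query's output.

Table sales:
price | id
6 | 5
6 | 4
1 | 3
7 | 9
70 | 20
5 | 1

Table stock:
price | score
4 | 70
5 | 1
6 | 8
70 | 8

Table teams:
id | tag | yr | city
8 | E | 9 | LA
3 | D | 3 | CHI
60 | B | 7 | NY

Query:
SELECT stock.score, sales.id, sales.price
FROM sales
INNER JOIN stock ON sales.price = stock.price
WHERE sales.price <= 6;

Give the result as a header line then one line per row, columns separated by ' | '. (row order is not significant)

After JOIN stock (4 rows):
sales.price | sales.id | stock.price | stock.score
6 | 5 | 6 | 8
6 | 4 | 6 | 8
70 | 20 | 70 | 8
5 | 1 | 5 | 1
After WHERE (3 rows):
sales.price | sales.id | stock.price | stock.score
6 | 5 | 6 | 8
6 | 4 | 6 | 8
5 | 1 | 5 | 1
After SELECT (3 rows):
stock.score | sales.id | sales.price
8 | 5 | 6
8 | 4 | 6
1 | 1 | 5

== RESULT ==
stock.score | sales.id | sales.price
8 | 5 | 6
8 | 4 | 6
1 | 1 | 5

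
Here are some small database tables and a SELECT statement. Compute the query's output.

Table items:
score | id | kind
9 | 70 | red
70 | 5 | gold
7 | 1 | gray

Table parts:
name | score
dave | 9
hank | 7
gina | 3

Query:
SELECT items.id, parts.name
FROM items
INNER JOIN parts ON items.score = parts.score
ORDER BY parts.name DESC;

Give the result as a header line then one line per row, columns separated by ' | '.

== RESULT ==
items.id | parts.name
1 | hank
70 | dave

Derivation:
After JOIN parts (2 rows):
items.score | items.id | items.kind | parts.name | parts.score
9 | 70 | red | dave | 9
7 | 1 | gray | hank | 7
After SELECT (2 rows):
items.id | parts.name
70 | dave
1 | hank
After ORDER BY (2 rows):
items.id | parts.name
1 | hank
70 | dave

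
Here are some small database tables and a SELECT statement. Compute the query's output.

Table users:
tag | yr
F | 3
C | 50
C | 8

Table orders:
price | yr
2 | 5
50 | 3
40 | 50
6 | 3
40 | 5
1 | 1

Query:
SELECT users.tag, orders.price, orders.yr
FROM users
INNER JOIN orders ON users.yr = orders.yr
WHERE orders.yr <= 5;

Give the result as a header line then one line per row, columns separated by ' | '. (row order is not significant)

After JOIN orders (3 rows):
users.tag | users.yr | orders.price | orders.yr
F | 3 | 50 | 3
F | 3 | 6 | 3
C | 50 | 40 | 50
After WHERE (2 rows):
users.tag | users.yr | orders.price | orders.yr
F | 3 | 50 | 3
F | 3 | 6 | 3
After SELECT (2 rows):
users.tag | orders.price | orders.yr
F | 50 | 3
F | 6 | 3

== RESULT ==
users.tag | orders.price | orders.yr
F | 50 | 3
F | 6 | 3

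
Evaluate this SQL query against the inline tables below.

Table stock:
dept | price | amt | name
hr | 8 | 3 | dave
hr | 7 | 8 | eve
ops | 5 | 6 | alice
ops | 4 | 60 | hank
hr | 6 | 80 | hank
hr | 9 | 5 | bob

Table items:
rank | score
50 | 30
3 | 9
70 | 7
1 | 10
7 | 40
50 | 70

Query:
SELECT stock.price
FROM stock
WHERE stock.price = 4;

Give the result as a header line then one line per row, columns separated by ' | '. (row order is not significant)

After WHERE (1 rows):
stock.dept | stock.price | stock.amt | stock.name
ops | 4 | 60 | hank
After SELECT (1 rows):
stock.price
4

== RESULT ==
stock.price
4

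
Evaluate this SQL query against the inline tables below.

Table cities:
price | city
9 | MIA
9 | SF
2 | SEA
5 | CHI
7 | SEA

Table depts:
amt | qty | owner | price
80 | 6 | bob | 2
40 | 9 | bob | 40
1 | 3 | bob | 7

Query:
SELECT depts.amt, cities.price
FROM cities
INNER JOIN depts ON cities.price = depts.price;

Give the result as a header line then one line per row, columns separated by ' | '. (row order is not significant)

After JOIN depts (2 rows):
cities.price | cities.city | depts.amt | depts.qty | depts.owner | depts.price
2 | SEA | 80 | 6 | bob | 2
7 | SEA | 1 | 3 | bob | 7
After SELECT (2 rows):
depts.amt | cities.price
80 | 2
1 | 7

== RESULT ==
depts.amt | cities.price
80 | 2
1 | 7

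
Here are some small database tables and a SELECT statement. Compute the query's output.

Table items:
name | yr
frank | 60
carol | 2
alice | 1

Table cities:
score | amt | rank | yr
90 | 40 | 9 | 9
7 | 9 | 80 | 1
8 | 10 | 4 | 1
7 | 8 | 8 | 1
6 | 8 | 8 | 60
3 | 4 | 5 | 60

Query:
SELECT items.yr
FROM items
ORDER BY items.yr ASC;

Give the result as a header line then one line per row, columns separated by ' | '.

After SELECT (3 rows):
items.yr
60
2
1
After ORDER BY (3 rows):
items.yr
1
2
60

== RESULT ==
items.yr
1
2
60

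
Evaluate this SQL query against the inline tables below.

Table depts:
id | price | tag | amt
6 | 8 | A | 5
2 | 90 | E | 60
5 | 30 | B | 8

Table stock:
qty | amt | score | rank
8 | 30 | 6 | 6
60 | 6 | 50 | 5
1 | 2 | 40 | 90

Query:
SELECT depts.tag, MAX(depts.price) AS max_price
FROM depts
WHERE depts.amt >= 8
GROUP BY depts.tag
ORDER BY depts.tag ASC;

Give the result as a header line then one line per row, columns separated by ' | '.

After WHERE (2 rows):
depts.id | depts.price | depts.tag | depts.amt
2 | 90 | E | 60
5 | 30 | B | 8
After GROUP BY (2 rows):
depts.tag | max_price
E | 90
B | 30
After ORDER BY (2 rows):
depts.tag | max_price
B | 30
E | 90

== RESULT ==
depts.tag | max_price
B | 30
E | 90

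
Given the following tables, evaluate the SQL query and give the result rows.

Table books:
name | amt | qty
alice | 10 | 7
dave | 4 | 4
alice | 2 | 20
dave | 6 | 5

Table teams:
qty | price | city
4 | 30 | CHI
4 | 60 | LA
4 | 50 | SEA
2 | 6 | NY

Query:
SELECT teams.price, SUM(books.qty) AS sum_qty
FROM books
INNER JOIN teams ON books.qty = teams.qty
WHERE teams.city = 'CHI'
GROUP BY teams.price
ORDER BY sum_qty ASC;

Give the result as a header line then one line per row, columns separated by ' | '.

== RESULT ==
teams.price | sum_qty
30 | 4

Derivation:
After JOIN teams (3 rows):
books.name | books.amt | books.qty | teams.qty | teams.price | teams.city
dave | 4 | 4 | 4 | 30 | CHI
dave | 4 | 4 | 4 | 60 | LA
dave | 4 | 4 | 4 | 50 | SEA
After WHERE (1 rows):
books.name | books.amt | books.qty | teams.qty | teams.price | teams.city
dave | 4 | 4 | 4 | 30 | CHI
After GROUP BY (1 rows):
teams.price | sum_qty
30 | 4
After ORDER BY (1 rows):
teams.price | sum_qty
30 | 4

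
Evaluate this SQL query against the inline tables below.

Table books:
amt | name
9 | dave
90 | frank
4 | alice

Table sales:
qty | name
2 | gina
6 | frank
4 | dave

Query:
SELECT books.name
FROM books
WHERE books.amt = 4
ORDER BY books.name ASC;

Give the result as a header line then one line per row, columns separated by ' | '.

== RESULT ==
books.name
alice

Derivation:
After WHERE (1 rows):
books.amt | books.name
4 | alice
After SELECT (1 rows):
books.name
alice
After ORDER BY (1 rows):
books.name
alice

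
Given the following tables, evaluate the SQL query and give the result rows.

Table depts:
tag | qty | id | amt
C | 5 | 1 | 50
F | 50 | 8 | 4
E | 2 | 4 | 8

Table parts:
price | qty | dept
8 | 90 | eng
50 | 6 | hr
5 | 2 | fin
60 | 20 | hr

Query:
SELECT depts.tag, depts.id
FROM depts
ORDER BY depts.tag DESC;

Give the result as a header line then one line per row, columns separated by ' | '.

After SELECT (3 rows):
depts.tag | depts.id
C | 1
F | 8
E | 4
After ORDER BY (3 rows):
depts.tag | depts.id
F | 8
E | 4
C | 1

== RESULT ==
depts.tag | depts.id
F | 8
E | 4
C | 1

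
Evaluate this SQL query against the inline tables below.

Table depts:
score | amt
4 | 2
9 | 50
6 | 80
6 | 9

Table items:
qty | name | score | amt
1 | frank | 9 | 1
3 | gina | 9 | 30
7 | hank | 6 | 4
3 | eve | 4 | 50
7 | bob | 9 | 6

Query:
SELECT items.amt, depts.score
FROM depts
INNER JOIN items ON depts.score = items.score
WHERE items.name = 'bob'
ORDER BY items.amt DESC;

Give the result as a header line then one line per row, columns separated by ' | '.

After JOIN items (6 rows):
depts.score | depts.amt | items.qty | items.name | items.score | items.amt
4 | 2 | 3 | eve | 4 | 50
9 | 50 | 1 | frank | 9 | 1
9 | 50 | 3 | gina | 9 | 30
9 | 50 | 7 | bob | 9 | 6
6 | 80 | 7 | hank | 6 | 4
6 | 9 | 7 | hank | 6 | 4
After WHERE (1 rows):
depts.score | depts.amt | items.qty | items.name | items.score | items.amt
9 | 50 | 7 | bob | 9 | 6
After SELECT (1 rows):
items.amt | depts.score
6 | 9
After ORDER BY (1 rows):
items.amt | depts.score
6 | 9

== RESULT ==
items.amt | depts.score
6 | 9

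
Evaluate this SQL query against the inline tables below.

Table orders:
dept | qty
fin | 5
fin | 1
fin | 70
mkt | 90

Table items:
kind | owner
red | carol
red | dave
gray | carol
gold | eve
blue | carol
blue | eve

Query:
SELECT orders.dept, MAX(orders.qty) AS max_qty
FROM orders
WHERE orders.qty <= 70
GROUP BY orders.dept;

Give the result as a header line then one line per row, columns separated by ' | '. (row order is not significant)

After WHERE (3 rows):
orders.dept | orders.qty
fin | 5
fin | 1
fin | 70
After GROUP BY (1 rows):
orders.dept | max_qty
fin | 70

== RESULT ==
orders.dept | max_qty
fin | 70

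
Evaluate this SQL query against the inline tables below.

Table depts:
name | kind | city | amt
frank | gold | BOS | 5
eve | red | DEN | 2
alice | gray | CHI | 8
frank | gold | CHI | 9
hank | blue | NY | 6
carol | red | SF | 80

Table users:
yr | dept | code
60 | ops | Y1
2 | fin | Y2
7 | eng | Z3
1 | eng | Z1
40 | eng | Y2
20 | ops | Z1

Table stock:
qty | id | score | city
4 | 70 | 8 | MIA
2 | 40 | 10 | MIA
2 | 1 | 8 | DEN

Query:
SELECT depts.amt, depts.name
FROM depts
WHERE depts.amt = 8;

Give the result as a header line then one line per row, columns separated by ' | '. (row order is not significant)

== RESULT ==
depts.amt | depts.name
8 | alice

Derivation:
After WHERE (1 rows):
depts.name | depts.kind | depts.city | depts.amt
alice | gray | CHI | 8
After SELECT (1 rows):
depts.amt | depts.name
8 | alice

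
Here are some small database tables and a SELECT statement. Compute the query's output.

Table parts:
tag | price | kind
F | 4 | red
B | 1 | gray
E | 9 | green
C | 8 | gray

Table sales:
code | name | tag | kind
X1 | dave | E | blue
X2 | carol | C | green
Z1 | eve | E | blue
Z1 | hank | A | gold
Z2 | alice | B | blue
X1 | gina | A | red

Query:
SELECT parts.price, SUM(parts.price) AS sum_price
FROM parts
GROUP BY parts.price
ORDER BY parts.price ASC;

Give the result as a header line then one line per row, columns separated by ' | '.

After GROUP BY (4 rows):
parts.price | sum_price
4 | 4
1 | 1
9 | 9
8 | 8
After ORDER BY (4 rows):
parts.price | sum_price
1 | 1
4 | 4
8 | 8
9 | 9

== RESULT ==
parts.price | sum_price
1 | 1
4 | 4
8 | 8
9 | 9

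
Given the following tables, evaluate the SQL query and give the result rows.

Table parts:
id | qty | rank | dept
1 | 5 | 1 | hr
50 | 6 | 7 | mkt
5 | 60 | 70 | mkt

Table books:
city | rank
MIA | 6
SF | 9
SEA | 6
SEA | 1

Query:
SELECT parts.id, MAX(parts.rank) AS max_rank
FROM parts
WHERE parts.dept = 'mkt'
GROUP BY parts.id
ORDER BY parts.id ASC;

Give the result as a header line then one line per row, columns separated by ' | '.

After WHERE (2 rows):
parts.id | parts.qty | parts.rank | parts.dept
50 | 6 | 7 | mkt
5 | 60 | 70 | mkt
After GROUP BY (2 rows):
parts.id | max_rank
50 | 7
5 | 70
After ORDER BY (2 rows):
parts.id | max_rank
5 | 70
50 | 7

== RESULT ==
parts.id | max_rank
5 | 70
50 | 7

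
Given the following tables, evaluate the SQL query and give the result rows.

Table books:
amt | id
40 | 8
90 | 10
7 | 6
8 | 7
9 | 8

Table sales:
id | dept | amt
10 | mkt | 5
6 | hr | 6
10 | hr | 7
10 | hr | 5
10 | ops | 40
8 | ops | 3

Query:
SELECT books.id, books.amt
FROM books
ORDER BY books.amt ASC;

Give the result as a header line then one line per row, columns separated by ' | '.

After SELECT (5 rows):
books.id | books.amt
8 | 40
10 | 90
6 | 7
7 | 8
8 | 9
After ORDER BY (5 rows):
books.id | books.amt
6 | 7
7 | 8
8 | 9
8 | 40
10 | 90

== RESULT ==
books.id | books.amt
6 | 7
7 | 8
8 | 9
8 | 40
10 | 90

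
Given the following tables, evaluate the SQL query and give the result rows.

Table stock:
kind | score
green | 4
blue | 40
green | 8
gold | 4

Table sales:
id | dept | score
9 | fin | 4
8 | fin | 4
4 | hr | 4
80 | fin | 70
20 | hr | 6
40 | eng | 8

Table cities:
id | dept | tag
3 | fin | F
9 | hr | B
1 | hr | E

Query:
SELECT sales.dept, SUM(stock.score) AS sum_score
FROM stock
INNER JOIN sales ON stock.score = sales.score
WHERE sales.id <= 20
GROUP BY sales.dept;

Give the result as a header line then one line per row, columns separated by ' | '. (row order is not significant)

After JOIN sales (7 rows):
stock.kind | stock.score | sales.id | sales.dept | sales.score
green | 4 | 9 | fin | 4
green | 4 | 8 | fin | 4
green | 4 | 4 | hr | 4
green | 8 | 40 | eng | 8
gold | 4 | 9 | fin | 4
gold | 4 | 8 | fin | 4
gold | 4 | 4 | hr | 4
After WHERE (6 rows):
stock.kind | stock.score | sales.id | sales.dept | sales.score
green | 4 | 9 | fin | 4
green | 4 | 8 | fin | 4
green | 4 | 4 | hr | 4
gold | 4 | 9 | fin | 4
gold | 4 | 8 | fin | 4
gold | 4 | 4 | hr | 4
After GROUP BY (2 rows):
sales.dept | sum_score
fin | 16
hr | 8

== RESULT ==
sales.dept | sum_score
fin | 16
hr | 8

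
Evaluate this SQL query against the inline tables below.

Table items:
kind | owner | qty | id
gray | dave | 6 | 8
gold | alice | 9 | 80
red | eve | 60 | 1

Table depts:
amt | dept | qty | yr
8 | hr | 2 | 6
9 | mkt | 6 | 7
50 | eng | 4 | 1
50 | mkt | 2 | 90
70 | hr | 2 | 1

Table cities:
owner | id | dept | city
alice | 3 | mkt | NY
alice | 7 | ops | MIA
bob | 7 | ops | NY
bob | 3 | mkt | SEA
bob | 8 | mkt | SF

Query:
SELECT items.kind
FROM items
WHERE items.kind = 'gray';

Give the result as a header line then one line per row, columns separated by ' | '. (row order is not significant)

After WHERE (1 rows):
items.kind | items.owner | items.qty | items.id
gray | dave | 6 | 8
After SELECT (1 rows):
items.kind
gray

== RESULT ==
items.kind
gray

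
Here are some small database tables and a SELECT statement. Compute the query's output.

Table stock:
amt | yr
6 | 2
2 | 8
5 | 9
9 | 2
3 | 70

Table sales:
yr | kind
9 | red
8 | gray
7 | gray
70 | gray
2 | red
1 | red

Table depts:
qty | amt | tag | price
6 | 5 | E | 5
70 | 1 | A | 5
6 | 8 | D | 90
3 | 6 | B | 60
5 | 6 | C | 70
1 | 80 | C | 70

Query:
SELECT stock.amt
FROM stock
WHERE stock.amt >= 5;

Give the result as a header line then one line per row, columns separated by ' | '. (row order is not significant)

After WHERE (3 rows):
stock.amt | stock.yr
6 | 2
5 | 9
9 | 2
After SELECT (3 rows):
stock.amt
6
5
9

== RESULT ==
stock.amt
6
5
9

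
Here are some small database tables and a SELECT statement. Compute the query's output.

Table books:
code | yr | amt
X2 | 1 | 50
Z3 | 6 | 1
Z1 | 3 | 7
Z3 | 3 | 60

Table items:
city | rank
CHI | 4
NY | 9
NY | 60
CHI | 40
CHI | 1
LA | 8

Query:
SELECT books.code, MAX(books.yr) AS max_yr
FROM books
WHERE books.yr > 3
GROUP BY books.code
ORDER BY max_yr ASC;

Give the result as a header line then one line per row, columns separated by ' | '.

After WHERE (1 rows):
books.code | books.yr | books.amt
Z3 | 6 | 1
After GROUP BY (1 rows):
books.code | max_yr
Z3 | 6
After ORDER BY (1 rows):
books.code | max_yr
Z3 | 6

== RESULT ==
books.code | max_yr
Z3 | 6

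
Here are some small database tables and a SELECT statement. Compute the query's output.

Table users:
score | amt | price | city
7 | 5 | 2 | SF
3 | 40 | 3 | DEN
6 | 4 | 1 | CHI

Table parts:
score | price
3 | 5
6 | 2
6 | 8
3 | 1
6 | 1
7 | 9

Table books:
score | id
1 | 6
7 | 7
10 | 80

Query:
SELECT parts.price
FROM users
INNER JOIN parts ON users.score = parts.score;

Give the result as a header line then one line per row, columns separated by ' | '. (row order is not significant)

After JOIN parts (6 rows):
users.score | users.amt | users.price | users.city | parts.score | parts.price
7 | 5 | 2 | SF | 7 | 9
3 | 40 | 3 | DEN | 3 | 5
3 | 40 | 3 | DEN | 3 | 1
6 | 4 | 1 | CHI | 6 | 2
6 | 4 | 1 | CHI | 6 | 8
6 | 4 | 1 | CHI | 6 | 1
After SELECT (6 rows):
parts.price
9
5
1
2
8
1

== RESULT ==
parts.price
9
5
1
2
8
1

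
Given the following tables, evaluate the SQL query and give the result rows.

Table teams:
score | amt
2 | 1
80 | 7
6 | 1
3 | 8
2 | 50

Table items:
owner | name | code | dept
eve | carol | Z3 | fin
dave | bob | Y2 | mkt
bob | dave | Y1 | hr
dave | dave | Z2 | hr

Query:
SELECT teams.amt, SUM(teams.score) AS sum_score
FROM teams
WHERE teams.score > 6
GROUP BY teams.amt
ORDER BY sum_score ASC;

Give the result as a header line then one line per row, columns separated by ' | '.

== RESULT ==
teams.amt | sum_score
7 | 80

Derivation:
After WHERE (1 rows):
teams.score | teams.amt
80 | 7
After GROUP BY (1 rows):
teams.amt | sum_score
7 | 80
After ORDER BY (1 rows):
teams.amt | sum_score
7 | 80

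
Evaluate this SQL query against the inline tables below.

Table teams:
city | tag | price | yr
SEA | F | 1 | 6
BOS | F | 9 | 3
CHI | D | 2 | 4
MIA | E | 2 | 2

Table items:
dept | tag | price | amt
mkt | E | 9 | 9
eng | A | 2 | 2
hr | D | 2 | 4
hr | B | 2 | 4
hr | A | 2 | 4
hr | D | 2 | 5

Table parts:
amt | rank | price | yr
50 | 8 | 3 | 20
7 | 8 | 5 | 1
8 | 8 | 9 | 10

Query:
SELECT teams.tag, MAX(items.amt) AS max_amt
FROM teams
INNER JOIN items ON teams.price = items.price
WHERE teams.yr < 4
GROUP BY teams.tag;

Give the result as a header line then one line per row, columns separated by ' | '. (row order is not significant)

After JOIN items (11 rows):
teams.city | teams.tag | teams.price | teams.yr | items.dept | items.tag | items.price | items.amt
BOS | F | 9 | 3 | mkt | E | 9 | 9
CHI | D | 2 | 4 | eng | A | 2 | 2
CHI | D | 2 | 4 | hr | D | 2 | 4
CHI | D | 2 | 4 | hr | B | 2 | 4
CHI | D | 2 | 4 | hr | A | 2 | 4
CHI | D | 2 | 4 | hr | D | 2 | 5
MIA | E | 2 | 2 | eng | A | 2 | 2
MIA | E | 2 | 2 | hr | D | 2 | 4
MIA | E | 2 | 2 | hr | B | 2 | 4
MIA | E | 2 | 2 | hr | A | 2 | 4
MIA | E | 2 | 2 | hr | D | 2 | 5
After WHERE (6 rows):
teams.city | teams.tag | teams.price | teams.yr | items.dept | items.tag | items.price | items.amt
BOS | F | 9 | 3 | mkt | E | 9 | 9
MIA | E | 2 | 2 | eng | A | 2 | 2
MIA | E | 2 | 2 | hr | D | 2 | 4
MIA | E | 2 | 2 | hr | B | 2 | 4
MIA | E | 2 | 2 | hr | A | 2 | 4
MIA | E | 2 | 2 | hr | D | 2 | 5
After GROUP BY (2 rows):
teams.tag | max_amt
F | 9
E | 5

== RESULT ==
teams.tag | max_amt
F | 9
E | 5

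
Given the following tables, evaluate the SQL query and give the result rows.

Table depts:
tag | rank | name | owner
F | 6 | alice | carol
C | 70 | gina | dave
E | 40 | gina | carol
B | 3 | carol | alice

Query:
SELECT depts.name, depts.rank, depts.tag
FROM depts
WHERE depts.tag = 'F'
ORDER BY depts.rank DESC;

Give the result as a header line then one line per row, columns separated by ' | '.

After WHERE (1 rows):
depts.tag | depts.rank | depts.name | depts.owner
F | 6 | alice | carol
After SELECT (1 rows):
depts.name | depts.rank | depts.tag
alice | 6 | F
After ORDER BY (1 rows):
depts.name | depts.rank | depts.tag
alice | 6 | F

== RESULT ==
depts.name | depts.rank | depts.tag
alice | 6 | F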